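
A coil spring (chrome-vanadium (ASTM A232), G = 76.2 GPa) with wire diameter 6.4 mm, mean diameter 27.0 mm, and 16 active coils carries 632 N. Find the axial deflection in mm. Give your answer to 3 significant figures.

k = Gd⁴/(8D³N_a) = (76.2×10³)(6.4⁴)/(8·27.0³·16) = 50.743 N/mm
δ = F/k = 632 / 50.743 = 12.455 mm

12.5 mm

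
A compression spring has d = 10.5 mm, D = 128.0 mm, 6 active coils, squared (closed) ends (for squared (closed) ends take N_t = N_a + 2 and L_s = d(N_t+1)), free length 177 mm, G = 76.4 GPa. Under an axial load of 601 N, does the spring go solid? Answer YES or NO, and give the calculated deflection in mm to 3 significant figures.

NO, δ = 65.1 mm

k = Gd⁴/(8D³N_a) = (76.4×10³)(10.5⁴)/(8·128.0³·6) = 9.2253 N/mm
N_t = 8; L_s = 10.5·9 = 94.5 mm; δ_solid = L₀ − L_s = 177 − 94.5 = 82.5 mm
δ = F/k = 601/9.2253 = 65.147 mm
δ < δ_solid → spring does not go solid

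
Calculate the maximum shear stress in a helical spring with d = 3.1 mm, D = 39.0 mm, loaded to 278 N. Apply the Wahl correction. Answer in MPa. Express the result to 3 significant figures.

1030 MPa

Spring index C = D/d = 39.0/3.1 = 12.5806
K_W = (4C−1)/(4C−4) + 0.615/C = 49.323/46.323 + 0.0489 = 1.1136
τ₀ = 8FD/(πd³) = 8·278·39.0/(π·3.1³) = 86736/93.591 = 926.75 MPa
τ_max = K·τ₀ = 1.1136 × 926.75 = 1032.1 MPa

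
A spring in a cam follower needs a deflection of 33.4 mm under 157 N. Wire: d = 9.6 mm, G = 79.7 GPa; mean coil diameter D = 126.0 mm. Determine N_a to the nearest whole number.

Required rate k = F/δ = 157/33.4 = 4.7006 N/mm
N_a = Gd⁴/(8D³k) = (79.7×10³ × 9.6⁴)/(8 × 126.0³ × 4.7006)
    = 6.76929e+08 / 7.52237e+07 = 8.999 → 9 coils

9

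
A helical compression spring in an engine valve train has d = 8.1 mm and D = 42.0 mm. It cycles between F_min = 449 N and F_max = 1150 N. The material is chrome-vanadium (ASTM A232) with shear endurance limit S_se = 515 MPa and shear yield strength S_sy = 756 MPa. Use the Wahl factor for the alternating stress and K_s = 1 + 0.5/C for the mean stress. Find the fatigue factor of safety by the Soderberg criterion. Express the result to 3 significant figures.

2.43

C = D/d = 42.0/8.1 = 5.1852; K_W = (4C−1)/(4C−4)+0.615/C = 1.2978; K_s = 1+0.5/C = 1.0964
F_a = (F_max−F_min)/2 = 350.5 N; F_m = (F_max+F_min)/2 = 799.5 N
τ_a = K_W·8F_aD/(πd³) = 1.2978 × 70.538 = 91.545 MPa
τ_m = K_s·8F_mD/(πd³) = 1.0964 × 160.9 = 176.41 MPa
Soderberg: 1/n_f = τ_a/S_se + τ_m/S_sy = 91.545/515 + 176.41/756 = 0.17776 + 0.23335 = 0.41111
n_f = 1/0.41111 = 2.432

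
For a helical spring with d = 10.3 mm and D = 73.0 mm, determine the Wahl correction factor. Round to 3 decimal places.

C = D/d = 73.0/10.3 = 7.0874
K_W = (4C−1)/(4C−4) + 0.615/C = 27.350/24.350 + 0.0868 = 1.2100

1.210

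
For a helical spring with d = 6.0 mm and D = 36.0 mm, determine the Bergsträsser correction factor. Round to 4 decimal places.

1.2381

C = D/d = 36.0/6.0 = 6.0000
K_B = (4C+2)/(4C−3) = 26.000/21.000 = 1.2381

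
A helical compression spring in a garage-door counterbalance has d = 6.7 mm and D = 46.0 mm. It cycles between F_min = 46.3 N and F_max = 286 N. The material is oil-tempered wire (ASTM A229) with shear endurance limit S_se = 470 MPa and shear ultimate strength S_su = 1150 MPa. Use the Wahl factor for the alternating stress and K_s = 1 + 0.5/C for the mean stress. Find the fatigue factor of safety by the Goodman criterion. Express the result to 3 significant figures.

C = D/d = 46.0/6.7 = 6.8657; K_W = (4C−1)/(4C−4)+0.615/C = 1.2174; K_s = 1+0.5/C = 1.0728
F_a = (F_max−F_min)/2 = 119.85 N; F_m = (F_max+F_min)/2 = 166.15 N
τ_a = K_W·8F_aD/(πd³) = 1.2174 × 46.678 = 56.828 MPa
τ_m = K_s·8F_mD/(πd³) = 1.0728 × 64.71 = 69.423 MPa
Goodman: 1/n_f = τ_a/S_se + τ_m/S_su = 56.828/470 + 69.423/1150 = 0.12091 + 0.06037 = 0.18128
n_f = 1/0.18128 = 5.516

5.52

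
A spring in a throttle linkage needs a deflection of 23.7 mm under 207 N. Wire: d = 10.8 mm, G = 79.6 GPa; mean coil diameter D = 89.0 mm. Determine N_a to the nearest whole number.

Required rate k = F/δ = 207/23.7 = 8.7342 N/mm
N_a = Gd⁴/(8D³k) = (79.6×10³ × 10.8⁴)/(8 × 89.0³ × 8.7342)
    = 1.08295e+09 / 4.92586e+07 = 21.98 → 22 coils

22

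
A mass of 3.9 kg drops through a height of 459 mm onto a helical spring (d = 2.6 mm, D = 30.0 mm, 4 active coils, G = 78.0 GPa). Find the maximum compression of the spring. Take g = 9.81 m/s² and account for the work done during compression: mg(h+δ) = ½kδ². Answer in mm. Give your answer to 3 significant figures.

k = Gd⁴/(8D³N_a) = (78.0×10³)(2.6⁴)/(8·30.0³·4) = 4.1255 N/mm
W = mg = 3.9 × 9.81 = 38.259 N
½kδ² − Wδ − Wh = 0 → δ = (W + √(W² + 2kWh))/k
δ = (38.259 + √(1463.8 + 144894))/4.1255 = (38.259 + 382.57)/4.1255 = 102.01 mm

102 mm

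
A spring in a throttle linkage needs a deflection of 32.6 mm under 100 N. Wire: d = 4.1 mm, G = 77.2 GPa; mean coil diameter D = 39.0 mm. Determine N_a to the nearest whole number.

15

Required rate k = F/δ = 100/32.6 = 3.0675 N/mm
N_a = Gd⁴/(8D³k) = (77.2×10³ × 4.1⁴)/(8 × 39.0³ × 3.0675)
    = 2.18149e+07 / 1.45568e+06 = 14.99 → 15 coils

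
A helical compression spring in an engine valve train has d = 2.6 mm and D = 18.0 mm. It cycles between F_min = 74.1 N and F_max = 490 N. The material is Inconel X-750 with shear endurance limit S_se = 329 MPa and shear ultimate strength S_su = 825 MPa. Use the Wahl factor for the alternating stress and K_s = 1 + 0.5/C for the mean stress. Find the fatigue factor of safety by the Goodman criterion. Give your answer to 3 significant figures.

0.338

C = D/d = 18.0/2.6 = 6.9231; K_W = (4C−1)/(4C−4)+0.615/C = 1.2155; K_s = 1+0.5/C = 1.0722
F_a = (F_max−F_min)/2 = 207.95 N; F_m = (F_max+F_min)/2 = 282.05 N
τ_a = K_W·8F_aD/(πd³) = 1.2155 × 542.31 = 659.16 MPa
τ_m = K_s·8F_mD/(πd³) = 1.0722 × 735.56 = 788.68 MPa
Goodman: 1/n_f = τ_a/S_se + τ_m/S_su = 659.16/329 + 788.68/825 = 2.00353 + 0.95598 = 2.9595
n_f = 1/2.9595 = 0.3379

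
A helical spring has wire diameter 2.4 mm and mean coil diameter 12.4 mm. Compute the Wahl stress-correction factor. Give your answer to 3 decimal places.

C = D/d = 12.4/2.4 = 5.1667
K_W = (4C−1)/(4C−4) + 0.615/C = 19.667/16.667 + 0.1190 = 1.2990

1.299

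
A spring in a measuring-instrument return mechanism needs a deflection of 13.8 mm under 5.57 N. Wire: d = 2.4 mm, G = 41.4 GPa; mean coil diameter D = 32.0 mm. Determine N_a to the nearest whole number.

Required rate k = F/δ = 5.57/13.8 = 0.40362 N/mm
N_a = Gd⁴/(8D³k) = (41.4×10³ × 2.4⁴)/(8 × 32.0³ × 0.40362)
    = 1.37355e+06 / 105807 = 12.98 → 13 coils

13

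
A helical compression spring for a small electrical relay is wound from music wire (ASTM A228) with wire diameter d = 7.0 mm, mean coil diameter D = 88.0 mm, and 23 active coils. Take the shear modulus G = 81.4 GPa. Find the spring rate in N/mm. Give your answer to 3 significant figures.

1.56 N/mm

k = Gd⁴/(8D³N_a) = (81.4×10³ × 7.0⁴) / (8 × 88.0³ × 23)
  = 1.95441e+08 / 1.25391e+08 = 1.5587 N/mm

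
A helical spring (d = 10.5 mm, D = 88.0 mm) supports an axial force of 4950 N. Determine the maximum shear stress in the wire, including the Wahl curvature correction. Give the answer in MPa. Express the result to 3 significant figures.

1130 MPa

Spring index C = D/d = 88.0/10.5 = 8.3810
K_W = (4C−1)/(4C−4) + 0.615/C = 32.524/29.524 + 0.0734 = 1.1750
τ₀ = 8FD/(πd³) = 8·4950·88.0/(π·10.5³) = 3.4848e+06/3636.8 = 958.21 MPa
τ_max = K·τ₀ = 1.1750 × 958.21 = 1125.9 MPa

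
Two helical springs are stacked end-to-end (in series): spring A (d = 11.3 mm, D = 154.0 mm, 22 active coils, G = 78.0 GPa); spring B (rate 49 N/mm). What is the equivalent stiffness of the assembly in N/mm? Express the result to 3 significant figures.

1.90 N/mm

k_A = Gd⁴/(8D³N_a) = (78.0×10³)(11.3⁴)/(8·154.0³·22) = 1.9785 N/mm
Series: 1/k_eq = 1/1.9785 + 1/49 = 0.52584; k_eq = 1.9017 N/mm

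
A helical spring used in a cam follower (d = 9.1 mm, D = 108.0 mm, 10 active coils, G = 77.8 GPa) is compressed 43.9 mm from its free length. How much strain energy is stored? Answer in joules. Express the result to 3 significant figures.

5.10 J

k = Gd⁴/(8D³N_a) = (77.8×10³)(9.1⁴)/(8·108.0³·10) = 5.294 N/mm
U = ½kδ² = 0.5 × 5.294 × 43.9² = 5101.3 N·mm = 5.1013 J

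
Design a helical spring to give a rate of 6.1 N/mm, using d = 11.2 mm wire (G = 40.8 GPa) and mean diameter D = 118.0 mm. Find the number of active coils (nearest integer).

N_a = Gd⁴/(8D³k) = (40.8×10³ × 11.2⁴)/(8 × 118.0³ × 6.1)
    = 6.41996e+08 / 8.018e+07 = 8.007 → 8 coils

8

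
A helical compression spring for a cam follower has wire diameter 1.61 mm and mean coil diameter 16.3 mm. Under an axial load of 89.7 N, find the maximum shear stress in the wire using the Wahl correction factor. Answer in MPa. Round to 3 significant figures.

1020 MPa

Spring index C = D/d = 16.3/1.61 = 10.1242
K_W = (4C−1)/(4C−4) + 0.615/C = 39.497/36.497 + 0.0607 = 1.1429
τ₀ = 8FD/(πd³) = 8·89.7·16.3/(π·1.61³) = 11696.9/13.111 = 892.16 MPa
τ_max = K·τ₀ = 1.1429 × 892.16 = 1019.7 MPa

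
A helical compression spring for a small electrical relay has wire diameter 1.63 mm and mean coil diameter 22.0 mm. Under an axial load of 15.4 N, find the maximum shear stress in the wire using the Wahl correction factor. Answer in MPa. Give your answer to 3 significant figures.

Spring index C = D/d = 22.0/1.63 = 13.4969
K_W = (4C−1)/(4C−4) + 0.615/C = 52.988/49.988 + 0.0456 = 1.1056
τ₀ = 8FD/(πd³) = 8·15.4·22.0/(π·1.63³) = 2710.4/13.605 = 199.21 MPa
τ_max = K·τ₀ = 1.1056 × 199.21 = 220.25 MPa

220 MPa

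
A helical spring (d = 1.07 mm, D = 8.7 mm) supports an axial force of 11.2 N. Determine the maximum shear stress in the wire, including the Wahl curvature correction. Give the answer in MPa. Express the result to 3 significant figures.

Spring index C = D/d = 8.7/1.07 = 8.1308
K_W = (4C−1)/(4C−4) + 0.615/C = 31.523/28.523 + 0.0756 = 1.1808
τ₀ = 8FD/(πd³) = 8·11.2·8.7/(π·1.07³) = 779.52/3.8486 = 202.55 MPa
τ_max = K·τ₀ = 1.1808 × 202.55 = 239.17 MPa

239 MPa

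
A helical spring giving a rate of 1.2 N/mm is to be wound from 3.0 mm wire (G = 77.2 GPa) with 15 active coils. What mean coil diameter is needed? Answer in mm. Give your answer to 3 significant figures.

D = (Gd⁴/(8N_a·k))^(1/3) = (77.2×10³·3.0⁴/(8·15·1.2))^(1/3)
  = (43425)^(1/3) = 35.1490 mm

35.1 mm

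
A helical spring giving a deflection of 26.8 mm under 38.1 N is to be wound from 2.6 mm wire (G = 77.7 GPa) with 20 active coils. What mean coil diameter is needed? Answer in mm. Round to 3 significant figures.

Required rate k = F/δ = 38.1/26.8 = 1.4216 N/mm
D = (Gd⁴/(8N_a·k))^(1/3) = (77.7×10³·2.6⁴/(8·20·1.4216))^(1/3)
  = (15610)^(1/3) = 24.9920 mm

25.0 mm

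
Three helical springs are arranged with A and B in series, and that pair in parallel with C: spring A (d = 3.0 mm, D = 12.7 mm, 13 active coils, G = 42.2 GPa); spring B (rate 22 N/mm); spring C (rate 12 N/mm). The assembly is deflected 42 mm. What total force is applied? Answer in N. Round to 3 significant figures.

k_A = Gd⁴/(8D³N_a) = (42.2×10³)(3.0⁴)/(8·12.7³·13) = 16.045 N/mm
Springs A,B series: k_AB = 1/(1/16.045+1/22) = 9.2784 N/mm; parallel with C: k_eq = 9.2784+12 = 21.278 N/mm
F = k_eq·δ = 21.278·42 = 893.69 N

894 N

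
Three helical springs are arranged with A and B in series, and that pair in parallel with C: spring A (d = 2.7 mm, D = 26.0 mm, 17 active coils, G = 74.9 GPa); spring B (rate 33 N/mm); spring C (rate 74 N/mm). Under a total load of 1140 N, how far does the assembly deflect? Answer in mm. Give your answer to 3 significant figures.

15.1 mm

k_A = Gd⁴/(8D³N_a) = (74.9×10³)(2.7⁴)/(8·26.0³·17) = 1.6652 N/mm
Springs A,B series: k_AB = 1/(1/1.6652+1/33) = 1.5852 N/mm; parallel with C: k_eq = 1.5852+74 = 75.585 N/mm
δ = F/k_eq = 1140/75.585 = 15.082 mm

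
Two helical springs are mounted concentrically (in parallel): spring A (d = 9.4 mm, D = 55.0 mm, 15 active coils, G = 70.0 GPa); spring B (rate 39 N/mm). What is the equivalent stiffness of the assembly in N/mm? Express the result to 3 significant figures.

66.4 N/mm

k_A = Gd⁴/(8D³N_a) = (70.0×10³)(9.4⁴)/(8·55.0³·15) = 27.374 N/mm
Parallel: k_eq = 27.374 + 39 = 66.374 N/mm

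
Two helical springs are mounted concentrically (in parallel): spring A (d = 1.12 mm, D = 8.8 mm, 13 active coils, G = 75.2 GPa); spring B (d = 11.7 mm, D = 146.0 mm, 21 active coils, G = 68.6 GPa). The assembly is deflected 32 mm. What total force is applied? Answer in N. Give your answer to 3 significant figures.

132 N

k_A = Gd⁴/(8D³N_a) = (75.2×10³)(1.12⁴)/(8·8.8³·13) = 1.6696 N/mm
k_B = Gd⁴/(8D³N_a) = (68.6×10³)(11.7⁴)/(8·146.0³·21) = 2.4587 N/mm
Parallel: k_eq = 1.6696 + 2.4587 = 4.1283 N/mm
F = k_eq·δ = 4.1283·32 = 132.1 N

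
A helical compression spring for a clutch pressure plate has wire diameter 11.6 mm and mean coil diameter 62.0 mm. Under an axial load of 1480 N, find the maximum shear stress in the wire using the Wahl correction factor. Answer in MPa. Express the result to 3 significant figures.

193 MPa

Spring index C = D/d = 62.0/11.6 = 5.3448
K_W = (4C−1)/(4C−4) + 0.615/C = 20.379/17.379 + 0.1151 = 1.2877
τ₀ = 8FD/(πd³) = 8·1480·62.0/(π·11.6³) = 734080/4903.7 = 149.7 MPa
τ_max = K·τ₀ = 1.2877 × 149.7 = 192.77 MPa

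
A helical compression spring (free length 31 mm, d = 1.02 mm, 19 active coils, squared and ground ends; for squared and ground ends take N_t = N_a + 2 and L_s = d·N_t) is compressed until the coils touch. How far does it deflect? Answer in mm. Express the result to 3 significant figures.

N_t = 21; L_s = 1.02·21 = 21.42 mm
δ_solid = L₀ − L_s = 31 − 21.42 = 9.58 mm

9.58 mm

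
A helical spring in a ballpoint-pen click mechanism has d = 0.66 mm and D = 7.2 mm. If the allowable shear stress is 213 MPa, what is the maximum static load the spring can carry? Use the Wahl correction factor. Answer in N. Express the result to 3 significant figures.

2.95 N

C = D/d = 7.2/0.66 = 10.9091
K_W = (4C−1)/(4C−4) + 0.615/C = 42.636/39.636 + 0.0564 = 1.1321
τ_max = K·8FD/(πd³) → F_max = τ_allow·πd³/(8DK)
F_max = 213·π·0.66³/(8·7.2·1.1321) = 192.38/65.207 = 2.9503 N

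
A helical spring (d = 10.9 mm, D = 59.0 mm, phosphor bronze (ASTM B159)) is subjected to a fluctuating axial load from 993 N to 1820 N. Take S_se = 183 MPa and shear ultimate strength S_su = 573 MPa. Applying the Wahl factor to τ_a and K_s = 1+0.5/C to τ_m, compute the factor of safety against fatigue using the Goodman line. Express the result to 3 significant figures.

C = D/d = 59.0/10.9 = 5.4128; K_W = (4C−1)/(4C−4)+0.615/C = 1.2836; K_s = 1+0.5/C = 1.0924
F_a = (F_max−F_min)/2 = 413.5 N; F_m = (F_max+F_min)/2 = 1406.5 N
τ_a = K_W·8F_aD/(πd³) = 1.2836 × 47.972 = 61.576 MPa
τ_m = K_s·8F_mD/(πd³) = 1.0924 × 163.17 = 178.25 MPa
Goodman: 1/n_f = τ_a/S_se + τ_m/S_su = 61.576/183 + 178.25/573 = 0.33648 + 0.31108 = 0.64756
n_f = 1/0.64756 = 1.544

1.54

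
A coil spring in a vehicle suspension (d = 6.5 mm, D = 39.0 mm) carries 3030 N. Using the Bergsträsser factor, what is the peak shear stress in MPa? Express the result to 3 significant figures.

1360 MPa

Spring index C = D/d = 39.0/6.5 = 6.0000
K_B = (4C+2)/(4C−3) = 26.000/21.000 = 1.2381
τ₀ = 8FD/(πd³) = 8·3030·39.0/(π·6.5³) = 945360/862.76 = 1095.7 MPa
τ_max = K·τ₀ = 1.2381 × 1095.7 = 1356.6 MPa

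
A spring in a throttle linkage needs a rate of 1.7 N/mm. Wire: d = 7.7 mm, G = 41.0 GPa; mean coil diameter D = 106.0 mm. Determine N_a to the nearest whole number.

N_a = Gd⁴/(8D³k) = (41.0×10³ × 7.7⁴)/(8 × 106.0³ × 1.7)
    = 1.44127e+08 / 1.61978e+07 = 8.898 → 9 coils

9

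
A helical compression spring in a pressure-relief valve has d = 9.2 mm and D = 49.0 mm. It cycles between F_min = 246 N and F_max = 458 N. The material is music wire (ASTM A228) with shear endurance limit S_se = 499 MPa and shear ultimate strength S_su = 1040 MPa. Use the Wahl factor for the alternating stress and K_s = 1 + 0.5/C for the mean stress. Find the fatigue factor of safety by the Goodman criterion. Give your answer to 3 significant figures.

C = D/d = 49.0/9.2 = 5.3261; K_W = (4C−1)/(4C−4)+0.615/C = 1.2888; K_s = 1+0.5/C = 1.0939
F_a = (F_max−F_min)/2 = 106 N; F_m = (F_max+F_min)/2 = 352 N
τ_a = K_W·8F_aD/(πd³) = 1.2888 × 16.986 = 21.892 MPa
τ_m = K_s·8F_mD/(πd³) = 1.0939 × 56.405 = 61.7 MPa
Goodman: 1/n_f = τ_a/S_se + τ_m/S_su = 21.892/499 + 61.7/1040 = 0.04387 + 0.05933 = 0.1032
n_f = 1/0.1032 = 9.69

9.69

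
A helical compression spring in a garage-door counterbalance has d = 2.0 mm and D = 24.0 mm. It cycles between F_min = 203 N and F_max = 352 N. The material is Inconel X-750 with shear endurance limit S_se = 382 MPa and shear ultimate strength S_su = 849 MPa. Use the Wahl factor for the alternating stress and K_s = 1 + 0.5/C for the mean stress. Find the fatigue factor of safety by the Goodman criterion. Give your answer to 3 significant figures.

0.234

C = D/d = 24.0/2.0 = 12.0000; K_W = (4C−1)/(4C−4)+0.615/C = 1.1194; K_s = 1+0.5/C = 1.0417
F_a = (F_max−F_min)/2 = 74.5 N; F_m = (F_max+F_min)/2 = 277.5 N
τ_a = K_W·8F_aD/(πd³) = 1.1194 × 569.14 = 637.11 MPa
τ_m = K_s·8F_mD/(πd³) = 1.0417 × 2119.9 = 2208.3 MPa
Goodman: 1/n_f = τ_a/S_se + τ_m/S_su = 637.11/382 + 2208.3/849 = 1.66783 + 2.60103 = 4.2689
n_f = 1/4.2689 = 0.2343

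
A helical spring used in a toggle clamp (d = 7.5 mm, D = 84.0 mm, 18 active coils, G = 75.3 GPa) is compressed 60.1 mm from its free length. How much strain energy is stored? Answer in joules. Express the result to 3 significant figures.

5.04 J

k = Gd⁴/(8D³N_a) = (75.3×10³)(7.5⁴)/(8·84.0³·18) = 2.7915 N/mm
U = ½kδ² = 0.5 × 2.7915 × 60.1² = 5041.5 N·mm = 5.0415 J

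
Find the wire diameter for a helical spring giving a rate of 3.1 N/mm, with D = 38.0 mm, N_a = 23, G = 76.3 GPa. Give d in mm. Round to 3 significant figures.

4.50 mm

d = (8D³N_a·k / G)^(1/4) = (8·38.0³·23·3.1 / (76.3×10³))^0.25
  = (410.21)^0.25 = 4.5004 mm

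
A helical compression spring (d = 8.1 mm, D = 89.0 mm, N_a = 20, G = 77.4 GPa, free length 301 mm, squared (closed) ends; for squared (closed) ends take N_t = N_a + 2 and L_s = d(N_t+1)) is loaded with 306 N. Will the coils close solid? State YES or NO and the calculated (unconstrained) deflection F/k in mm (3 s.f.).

k = Gd⁴/(8D³N_a) = (77.4×10³)(8.1⁴)/(8·89.0³·20) = 2.9539 N/mm
N_t = 22; L_s = 8.1·23 = 186.3 mm; δ_solid = L₀ − L_s = 301 − 186.3 = 114.7 mm
δ = F/k = 306/2.9539 = 103.59 mm
δ < δ_solid → spring does not go solid

NO, δ = 104 mm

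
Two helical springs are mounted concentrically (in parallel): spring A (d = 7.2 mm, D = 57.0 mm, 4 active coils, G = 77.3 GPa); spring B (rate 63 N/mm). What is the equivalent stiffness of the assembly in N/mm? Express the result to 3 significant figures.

k_A = Gd⁴/(8D³N_a) = (77.3×10³)(7.2⁴)/(8·57.0³·4) = 35.054 N/mm
Parallel: k_eq = 35.054 + 63 = 98.054 N/mm

98.1 N/mm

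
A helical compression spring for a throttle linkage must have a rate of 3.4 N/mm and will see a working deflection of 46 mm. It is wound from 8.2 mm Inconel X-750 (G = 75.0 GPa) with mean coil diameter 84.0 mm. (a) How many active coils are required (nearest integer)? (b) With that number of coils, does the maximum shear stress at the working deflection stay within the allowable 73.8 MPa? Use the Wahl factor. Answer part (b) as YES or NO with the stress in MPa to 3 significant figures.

N_a = Gd⁴/(8D³k) = (75.0×10³)(8.2⁴)/(8·84.0³·3.4) = 21.03 → N_a = 21
Actual rate k = Gd⁴/(8D³·21) = 3.4054 N/mm
Working load F = kδ = 3.4054·46 = 156.65 N
C = 84.0/8.2 = 10.2439; K_W = (4C−1)/(4C−4)+0.615/C = 1.1412
τ_max = K_W·8FD/(πd³) = 1.1412·60.772 = 69.351 MPa
τ_max ≤ 73.8 MPa → acceptable

(a) 21 coils; (b) YES, τ_max = 69.4 MPa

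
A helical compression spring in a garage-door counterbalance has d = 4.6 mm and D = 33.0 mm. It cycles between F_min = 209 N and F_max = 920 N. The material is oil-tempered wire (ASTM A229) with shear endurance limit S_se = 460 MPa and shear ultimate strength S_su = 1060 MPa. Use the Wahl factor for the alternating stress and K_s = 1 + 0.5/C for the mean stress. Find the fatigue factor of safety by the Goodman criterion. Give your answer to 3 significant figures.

C = D/d = 33.0/4.6 = 7.1739; K_W = (4C−1)/(4C−4)+0.615/C = 1.2072; K_s = 1+0.5/C = 1.0697
F_a = (F_max−F_min)/2 = 355.5 N; F_m = (F_max+F_min)/2 = 564.5 N
τ_a = K_W·8F_aD/(πd³) = 1.2072 × 306.92 = 370.51 MPa
τ_m = K_s·8F_mD/(πd³) = 1.0697 × 487.35 = 521.32 MPa
Goodman: 1/n_f = τ_a/S_se + τ_m/S_su = 370.51/460 + 521.32/1060 = 0.80546 + 0.49181 = 1.2973
n_f = 1/1.2973 = 0.7708

0.771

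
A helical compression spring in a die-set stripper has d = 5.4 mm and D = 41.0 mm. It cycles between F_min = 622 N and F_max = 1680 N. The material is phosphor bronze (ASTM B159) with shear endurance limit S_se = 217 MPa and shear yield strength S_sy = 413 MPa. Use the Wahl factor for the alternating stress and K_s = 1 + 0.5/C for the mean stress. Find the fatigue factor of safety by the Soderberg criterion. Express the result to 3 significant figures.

C = D/d = 41.0/5.4 = 7.5926; K_W = (4C−1)/(4C−4)+0.615/C = 1.1948; K_s = 1+0.5/C = 1.0659
F_a = (F_max−F_min)/2 = 529 N; F_m = (F_max+F_min)/2 = 1151 N
τ_a = K_W·8F_aD/(πd³) = 1.1948 × 350.75 = 419.06 MPa
τ_m = K_s·8F_mD/(πd³) = 1.0659 × 763.16 = 813.42 MPa
Soderberg: 1/n_f = τ_a/S_se + τ_m/S_sy = 419.06/217 + 813.42/413 = 1.93117 + 1.96954 = 3.9007
n_f = 1/3.9007 = 0.2564

0.256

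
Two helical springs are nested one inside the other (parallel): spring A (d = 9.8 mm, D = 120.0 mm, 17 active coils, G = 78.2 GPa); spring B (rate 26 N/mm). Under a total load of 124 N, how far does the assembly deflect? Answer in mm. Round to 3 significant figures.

4.27 mm

k_A = Gd⁴/(8D³N_a) = (78.2×10³)(9.8⁴)/(8·120.0³·17) = 3.0692 N/mm
Parallel: k_eq = 3.0692 + 26 = 29.069 N/mm
δ = F/k_eq = 124/29.069 = 4.2657 mm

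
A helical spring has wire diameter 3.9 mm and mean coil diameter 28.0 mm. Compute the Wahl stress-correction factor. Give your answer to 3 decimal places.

1.207

C = D/d = 28.0/3.9 = 7.1795
K_W = (4C−1)/(4C−4) + 0.615/C = 27.718/24.718 + 0.0857 = 1.2070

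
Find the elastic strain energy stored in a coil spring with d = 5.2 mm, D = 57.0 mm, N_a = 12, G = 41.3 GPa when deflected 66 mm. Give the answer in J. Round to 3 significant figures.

k = Gd⁴/(8D³N_a) = (41.3×10³)(5.2⁴)/(8·57.0³·12) = 1.6985 N/mm
U = ½kδ² = 0.5 × 1.6985 × 66² = 3699.4 N·mm = 3.6994 J

3.70 J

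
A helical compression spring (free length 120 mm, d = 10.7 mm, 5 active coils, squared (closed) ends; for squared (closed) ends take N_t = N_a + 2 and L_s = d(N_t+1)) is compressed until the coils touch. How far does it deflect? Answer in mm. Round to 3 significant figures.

N_t = 7; L_s = 10.7·8 = 85.6 mm
δ_solid = L₀ − L_s = 120 − 85.6 = 34.4 mm

34.4 mm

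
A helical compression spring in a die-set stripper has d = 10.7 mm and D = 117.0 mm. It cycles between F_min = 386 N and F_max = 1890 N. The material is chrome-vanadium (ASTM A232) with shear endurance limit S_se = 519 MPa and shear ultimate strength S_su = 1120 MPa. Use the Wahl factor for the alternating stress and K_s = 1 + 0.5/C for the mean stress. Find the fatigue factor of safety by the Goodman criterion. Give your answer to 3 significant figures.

C = D/d = 117.0/10.7 = 10.9346; K_W = (4C−1)/(4C−4)+0.615/C = 1.1317; K_s = 1+0.5/C = 1.0457
F_a = (F_max−F_min)/2 = 752 N; F_m = (F_max+F_min)/2 = 1138 N
τ_a = K_W·8F_aD/(πd³) = 1.1317 × 182.89 = 206.98 MPa
τ_m = K_s·8F_mD/(πd³) = 1.0457 × 276.77 = 289.42 MPa
Goodman: 1/n_f = τ_a/S_se + τ_m/S_su = 206.98/519 + 289.42/1120 = 0.39881 + 0.25841 = 0.65723
n_f = 1/0.65723 = 1.522

1.52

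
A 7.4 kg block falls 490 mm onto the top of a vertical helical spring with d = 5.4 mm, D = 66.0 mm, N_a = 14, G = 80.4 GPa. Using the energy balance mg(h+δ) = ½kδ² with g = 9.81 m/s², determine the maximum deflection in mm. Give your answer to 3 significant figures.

220 mm

k = Gd⁴/(8D³N_a) = (80.4×10³)(5.4⁴)/(8·66.0³·14) = 2.1232 N/mm
W = mg = 7.4 × 9.81 = 72.594 N
½kδ² − Wδ − Wh = 0 → δ = (W + √(W² + 2kWh))/k
δ = (72.594 + √(5269.9 + 151046))/2.1232 = (72.594 + 395.37)/2.1232 = 220.41 mm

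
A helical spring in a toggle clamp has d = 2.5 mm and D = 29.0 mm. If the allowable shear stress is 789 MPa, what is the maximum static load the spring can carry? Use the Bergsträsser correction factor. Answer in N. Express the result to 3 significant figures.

150 N

C = D/d = 29.0/2.5 = 11.6000
K_B = (4C+2)/(4C−3) = 48.400/43.400 = 1.1152
τ_max = K·8FD/(πd³) → F_max = τ_allow·πd³/(8DK)
F_max = 789·π·2.5³/(8·29.0·1.1152) = 38730/258.73 = 149.69 N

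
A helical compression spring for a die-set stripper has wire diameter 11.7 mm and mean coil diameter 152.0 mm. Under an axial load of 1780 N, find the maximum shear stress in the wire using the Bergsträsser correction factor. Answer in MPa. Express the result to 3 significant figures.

Spring index C = D/d = 152.0/11.7 = 12.9915
K_B = (4C+2)/(4C−3) = 53.966/48.966 = 1.1021
τ₀ = 8FD/(πd³) = 8·1780·152.0/(π·11.7³) = 2.16448e+06/5031.6 = 430.18 MPa
τ_max = K·τ₀ = 1.1021 × 430.18 = 474.1 MPa

474 MPa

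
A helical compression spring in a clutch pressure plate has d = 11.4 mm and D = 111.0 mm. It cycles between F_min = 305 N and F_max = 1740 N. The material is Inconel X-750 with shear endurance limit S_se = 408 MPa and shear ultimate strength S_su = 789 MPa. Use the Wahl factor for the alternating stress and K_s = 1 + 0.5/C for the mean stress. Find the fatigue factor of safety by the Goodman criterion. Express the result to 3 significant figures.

C = D/d = 111.0/11.4 = 9.7368; K_W = (4C−1)/(4C−4)+0.615/C = 1.1490; K_s = 1+0.5/C = 1.0514
F_a = (F_max−F_min)/2 = 717.5 N; F_m = (F_max+F_min)/2 = 1022.5 N
τ_a = K_W·8F_aD/(πd³) = 1.1490 × 136.89 = 157.29 MPa
τ_m = K_s·8F_mD/(πd³) = 1.0514 × 195.08 = 205.1 MPa
Goodman: 1/n_f = τ_a/S_se + τ_m/S_su = 157.29/408 + 205.1/789 = 0.38551 + 0.25995 = 0.64545
n_f = 1/0.64545 = 1.549

1.55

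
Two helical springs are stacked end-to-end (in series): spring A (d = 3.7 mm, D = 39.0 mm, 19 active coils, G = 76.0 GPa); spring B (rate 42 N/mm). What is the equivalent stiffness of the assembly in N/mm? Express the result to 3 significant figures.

1.52 N/mm

k_A = Gd⁴/(8D³N_a) = (76.0×10³)(3.7⁴)/(8·39.0³·19) = 1.5797 N/mm
Series: 1/k_eq = 1/1.5797 + 1/42 = 0.65683; k_eq = 1.5225 N/mm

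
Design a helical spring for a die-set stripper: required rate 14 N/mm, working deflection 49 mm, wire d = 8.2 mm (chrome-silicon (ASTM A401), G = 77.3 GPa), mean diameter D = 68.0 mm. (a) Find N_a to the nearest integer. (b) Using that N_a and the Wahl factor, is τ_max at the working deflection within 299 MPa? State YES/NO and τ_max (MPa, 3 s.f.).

(a) 10 coils; (b) YES, τ_max = 252 MPa

N_a = Gd⁴/(8D³k) = (77.3×10³)(8.2⁴)/(8·68.0³·14) = 9.924 → N_a = 10
Actual rate k = Gd⁴/(8D³·10) = 13.894 N/mm
Working load F = kδ = 13.894·49 = 680.79 N
C = 68.0/8.2 = 8.2927; K_W = (4C−1)/(4C−4)+0.615/C = 1.1770
τ_max = K_W·8FD/(πd³) = 1.1770·213.81 = 251.65 MPa
τ_max ≤ 299 MPa → acceptable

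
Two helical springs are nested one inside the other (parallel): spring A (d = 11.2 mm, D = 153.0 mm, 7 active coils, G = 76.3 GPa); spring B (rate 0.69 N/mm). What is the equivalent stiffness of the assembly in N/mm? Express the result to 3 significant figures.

6.68 N/mm

k_A = Gd⁴/(8D³N_a) = (76.3×10³)(11.2⁴)/(8·153.0³·7) = 5.986 N/mm
Parallel: k_eq = 5.986 + 0.69 = 6.676 N/mm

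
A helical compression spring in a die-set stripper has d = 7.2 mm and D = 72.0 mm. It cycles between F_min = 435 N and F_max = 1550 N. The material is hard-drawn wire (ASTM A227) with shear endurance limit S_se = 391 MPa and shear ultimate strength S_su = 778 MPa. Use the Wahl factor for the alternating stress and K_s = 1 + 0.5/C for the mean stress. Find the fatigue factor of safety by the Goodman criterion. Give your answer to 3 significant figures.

C = D/d = 72.0/7.2 = 10.0000; K_W = (4C−1)/(4C−4)+0.615/C = 1.1448; K_s = 1+0.5/C = 1.0500
F_a = (F_max−F_min)/2 = 557.5 N; F_m = (F_max+F_min)/2 = 992.5 N
τ_a = K_W·8F_aD/(πd³) = 1.1448 × 273.85 = 313.52 MPa
τ_m = K_s·8F_mD/(πd³) = 1.0500 × 487.53 = 511.91 MPa
Goodman: 1/n_f = τ_a/S_se + τ_m/S_su = 313.52/391 + 511.91/778 = 0.80184 + 0.65798 = 1.4598
n_f = 1/1.4598 = 0.685

0.685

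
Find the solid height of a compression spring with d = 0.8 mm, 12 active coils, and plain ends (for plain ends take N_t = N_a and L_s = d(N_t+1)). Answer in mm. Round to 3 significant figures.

10.4 mm

plain ends: N_t = N_a = 12
L_s = d·(N_t+1) = 0.8 × 13 = 10.4 mm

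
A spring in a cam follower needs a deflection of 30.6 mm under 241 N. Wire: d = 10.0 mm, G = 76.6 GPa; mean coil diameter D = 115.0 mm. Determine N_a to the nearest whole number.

Required rate k = F/δ = 241/30.6 = 7.8758 N/mm
N_a = Gd⁴/(8D³k) = (76.6×10³ × 10.0⁴)/(8 × 115.0³ × 7.8758)
    = 7.66e+08 / 9.58251e+07 = 7.994 → 8 coils

8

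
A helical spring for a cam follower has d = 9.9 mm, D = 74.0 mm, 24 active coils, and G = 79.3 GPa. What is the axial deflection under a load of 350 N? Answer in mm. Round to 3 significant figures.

35.7 mm

k = Gd⁴/(8D³N_a) = (79.3×10³)(9.9⁴)/(8·74.0³·24) = 9.7908 N/mm
δ = F/k = 350 / 9.7908 = 35.748 mm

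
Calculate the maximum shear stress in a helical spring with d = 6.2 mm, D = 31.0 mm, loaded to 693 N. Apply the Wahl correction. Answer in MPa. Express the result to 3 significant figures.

Spring index C = D/d = 31.0/6.2 = 5.0000
K_W = (4C−1)/(4C−4) + 0.615/C = 19.000/16.000 + 0.1230 = 1.3105
τ₀ = 8FD/(πd³) = 8·693·31.0/(π·6.2³) = 171864/748.73 = 229.54 MPa
τ_max = K·τ₀ = 1.3105 × 229.54 = 300.81 MPa

301 MPa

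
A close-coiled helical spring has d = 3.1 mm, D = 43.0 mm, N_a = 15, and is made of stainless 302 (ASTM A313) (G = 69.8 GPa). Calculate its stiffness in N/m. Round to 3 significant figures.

k = Gd⁴/(8D³N_a) = (69.8×10³ × 3.1⁴) / (8 × 43.0³ × 15)
  = 6.44618e+06 / 9.54084e+06 = 0.67564 N/mm = 675.64 N/m

676 N/m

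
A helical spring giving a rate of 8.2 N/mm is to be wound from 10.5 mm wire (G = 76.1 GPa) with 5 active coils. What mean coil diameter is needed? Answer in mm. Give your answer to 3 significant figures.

D = (Gd⁴/(8N_a·k))^(1/3) = (76.1×10³·10.5⁴/(8·5·8.2))^(1/3)
  = (2.82012e+06)^(1/3) = 141.2828 mm

141 mm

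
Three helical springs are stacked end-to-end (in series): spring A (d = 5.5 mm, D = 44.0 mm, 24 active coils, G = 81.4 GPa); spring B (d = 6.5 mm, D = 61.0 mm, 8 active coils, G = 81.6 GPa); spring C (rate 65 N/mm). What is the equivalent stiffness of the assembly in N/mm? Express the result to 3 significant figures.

k_A = Gd⁴/(8D³N_a) = (81.4×10³)(5.5⁴)/(8·44.0³·24) = 4.5542 N/mm
k_B = Gd⁴/(8D³N_a) = (81.6×10³)(6.5⁴)/(8·61.0³·8) = 10.027 N/mm
Series: 1/k_eq = 1/4.5542 + 1/10.027 + 1/65 = 0.33469; k_eq = 2.9878 N/mm

2.99 N/mm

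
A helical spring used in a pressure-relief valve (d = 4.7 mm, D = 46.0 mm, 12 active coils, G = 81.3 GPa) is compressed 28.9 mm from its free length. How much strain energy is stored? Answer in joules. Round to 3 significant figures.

k = Gd⁴/(8D³N_a) = (81.3×10³)(4.7⁴)/(8·46.0³·12) = 4.2456 N/mm
U = ½kδ² = 0.5 × 4.2456 × 28.9² = 1773 N·mm = 1.773 J

1.77 J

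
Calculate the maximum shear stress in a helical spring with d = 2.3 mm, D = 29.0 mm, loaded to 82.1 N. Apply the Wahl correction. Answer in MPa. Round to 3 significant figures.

555 MPa

Spring index C = D/d = 29.0/2.3 = 12.6087
K_W = (4C−1)/(4C−4) + 0.615/C = 49.435/46.435 + 0.0488 = 1.1134
τ₀ = 8FD/(πd³) = 8·82.1·29.0/(π·2.3³) = 19047.2/38.224 = 498.31 MPa
τ_max = K·τ₀ = 1.1134 × 498.31 = 554.81 MPa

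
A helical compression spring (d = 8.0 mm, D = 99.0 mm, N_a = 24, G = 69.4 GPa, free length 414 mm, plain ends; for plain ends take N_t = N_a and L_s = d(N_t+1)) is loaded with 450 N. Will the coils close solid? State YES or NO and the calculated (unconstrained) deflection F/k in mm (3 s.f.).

YES, δ = 295 mm

k = Gd⁴/(8D³N_a) = (69.4×10³)(8.0⁴)/(8·99.0³·24) = 1.5259 N/mm
N_t = 24; L_s = 8.0·25 = 200 mm; δ_solid = L₀ − L_s = 414 − 200 = 214 mm
δ = F/k = 450/1.5259 = 294.92 mm
δ ≥ δ_solid → spring goes solid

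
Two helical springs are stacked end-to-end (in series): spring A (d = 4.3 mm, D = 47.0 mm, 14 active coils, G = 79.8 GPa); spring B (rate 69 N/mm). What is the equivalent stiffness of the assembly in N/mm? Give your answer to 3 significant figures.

2.27 N/mm

k_A = Gd⁴/(8D³N_a) = (79.8×10³)(4.3⁴)/(8·47.0³·14) = 2.3462 N/mm
Series: 1/k_eq = 1/2.3462 + 1/69 = 0.44071; k_eq = 2.269 N/mm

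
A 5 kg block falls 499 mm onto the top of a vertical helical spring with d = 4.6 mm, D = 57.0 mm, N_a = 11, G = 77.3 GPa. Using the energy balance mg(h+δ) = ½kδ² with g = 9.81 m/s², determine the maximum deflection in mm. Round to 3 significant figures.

k = Gd⁴/(8D³N_a) = (77.3×10³)(4.6⁴)/(8·57.0³·11) = 2.1238 N/mm
W = mg = 5 × 9.81 = 49.05 N
½kδ² − Wδ − Wh = 0 → δ = (W + √(W² + 2kWh))/k
δ = (49.05 + √(2405.9 + 103962))/2.1238 = (49.05 + 326.14)/2.1238 = 176.66 mm

177 mm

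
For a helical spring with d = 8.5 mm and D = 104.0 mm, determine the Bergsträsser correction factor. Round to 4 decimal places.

1.1088

C = D/d = 104.0/8.5 = 12.2353
K_B = (4C+2)/(4C−3) = 50.941/45.941 = 1.1088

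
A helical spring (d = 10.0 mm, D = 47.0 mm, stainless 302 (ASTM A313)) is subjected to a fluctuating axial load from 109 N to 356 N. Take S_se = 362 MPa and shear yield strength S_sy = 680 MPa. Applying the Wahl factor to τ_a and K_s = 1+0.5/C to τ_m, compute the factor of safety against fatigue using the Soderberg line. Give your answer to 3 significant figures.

10.0

C = D/d = 47.0/10.0 = 4.7000; K_W = (4C−1)/(4C−4)+0.615/C = 1.3336; K_s = 1+0.5/C = 1.1064
F_a = (F_max−F_min)/2 = 123.5 N; F_m = (F_max+F_min)/2 = 232.5 N
τ_a = K_W·8F_aD/(πd³) = 1.3336 × 14.781 = 19.711 MPa
τ_m = K_s·8F_mD/(πd³) = 1.1064 × 27.827 = 30.787 MPa
Soderberg: 1/n_f = τ_a/S_se + τ_m/S_sy = 19.711/362 + 30.787/680 = 0.05445 + 0.04527 = 0.099726
n_f = 1/0.099726 = 10.03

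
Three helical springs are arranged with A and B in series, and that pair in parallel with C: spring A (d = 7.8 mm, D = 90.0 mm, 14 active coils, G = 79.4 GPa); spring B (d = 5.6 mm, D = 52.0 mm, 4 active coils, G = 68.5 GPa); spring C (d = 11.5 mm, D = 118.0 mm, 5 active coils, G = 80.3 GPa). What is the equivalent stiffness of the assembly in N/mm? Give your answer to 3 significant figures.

k_A = Gd⁴/(8D³N_a) = (79.4×10³)(7.8⁴)/(8·90.0³·14) = 3.5996 N/mm
k_B = Gd⁴/(8D³N_a) = (68.5×10³)(5.6⁴)/(8·52.0³·4) = 14.972 N/mm
k_C = Gd⁴/(8D³N_a) = (80.3×10³)(11.5⁴)/(8·118.0³·5) = 21.37 N/mm
Springs A,B series: k_AB = 1/(1/3.5996+1/14.972) = 2.9019 N/mm; parallel with C: k_eq = 2.9019+21.37 = 24.272 N/mm

24.3 N/mm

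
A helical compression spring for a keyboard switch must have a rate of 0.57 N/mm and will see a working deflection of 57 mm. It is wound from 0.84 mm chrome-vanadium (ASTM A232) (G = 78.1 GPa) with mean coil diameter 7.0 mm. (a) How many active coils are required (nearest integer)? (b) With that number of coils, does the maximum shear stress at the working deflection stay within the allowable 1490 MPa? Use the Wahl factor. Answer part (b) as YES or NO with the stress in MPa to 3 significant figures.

N_a = Gd⁴/(8D³k) = (78.1×10³)(0.84⁴)/(8·7.0³·0.57) = 24.86 → N_a = 25
Actual rate k = Gd⁴/(8D³·25) = 0.56682 N/mm
Working load F = kδ = 0.56682·57 = 32.309 N
C = 7.0/0.84 = 8.3333; K_W = (4C−1)/(4C−4)+0.615/C = 1.1761
τ_max = K_W·8FD/(πd³) = 1.1761·971.67 = 1142.8 MPa
τ_max ≤ 1490 MPa → acceptable

(a) 25 coils; (b) YES, τ_max = 1140 MPa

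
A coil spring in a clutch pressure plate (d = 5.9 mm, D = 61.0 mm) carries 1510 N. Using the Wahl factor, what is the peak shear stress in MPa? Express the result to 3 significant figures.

1300 MPa

Spring index C = D/d = 61.0/5.9 = 10.3390
K_W = (4C−1)/(4C−4) + 0.615/C = 40.356/37.356 + 0.0595 = 1.1398
τ₀ = 8FD/(πd³) = 8·1510·61.0/(π·5.9³) = 736880/645.22 = 1142.1 MPa
τ_max = K·τ₀ = 1.1398 × 1142.1 = 1301.7 MPa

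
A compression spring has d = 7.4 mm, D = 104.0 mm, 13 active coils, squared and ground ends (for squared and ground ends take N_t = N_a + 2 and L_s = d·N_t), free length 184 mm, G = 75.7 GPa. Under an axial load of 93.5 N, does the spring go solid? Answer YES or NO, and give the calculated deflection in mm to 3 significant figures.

NO, δ = 48.2 mm

k = Gd⁴/(8D³N_a) = (75.7×10³)(7.4⁴)/(8·104.0³·13) = 1.9404 N/mm
N_t = 15; L_s = 7.4·15 = 111 mm; δ_solid = L₀ − L_s = 184 − 111 = 73 mm
δ = F/k = 93.5/1.9404 = 48.186 mm
δ < δ_solid → spring does not go solid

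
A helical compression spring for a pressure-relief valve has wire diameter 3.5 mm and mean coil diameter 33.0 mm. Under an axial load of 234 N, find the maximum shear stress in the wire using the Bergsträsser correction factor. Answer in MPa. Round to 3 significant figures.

Spring index C = D/d = 33.0/3.5 = 9.4286
K_B = (4C+2)/(4C−3) = 39.714/34.714 = 1.1440
τ₀ = 8FD/(πd³) = 8·234·33.0/(π·3.5³) = 61776/134.7 = 458.63 MPa
τ_max = K·τ₀ = 1.1440 × 458.63 = 524.69 MPa

525 MPa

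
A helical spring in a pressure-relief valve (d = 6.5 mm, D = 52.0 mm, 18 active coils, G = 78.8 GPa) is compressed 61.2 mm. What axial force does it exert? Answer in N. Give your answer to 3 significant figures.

k = Gd⁴/(8D³N_a) = (78.8×10³)(6.5⁴)/(8·52.0³·18) = 6.9472 N/mm
F = k·δ = 6.9472 × 61.2 = 425.17 N

425 N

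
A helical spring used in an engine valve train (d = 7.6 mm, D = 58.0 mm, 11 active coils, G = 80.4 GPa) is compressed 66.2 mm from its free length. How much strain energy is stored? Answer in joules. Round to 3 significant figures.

k = Gd⁴/(8D³N_a) = (80.4×10³)(7.6⁴)/(8·58.0³·11) = 15.622 N/mm
U = ½kδ² = 0.5 × 15.622 × 66.2² = 34232 N·mm = 34.232 J

34.2 J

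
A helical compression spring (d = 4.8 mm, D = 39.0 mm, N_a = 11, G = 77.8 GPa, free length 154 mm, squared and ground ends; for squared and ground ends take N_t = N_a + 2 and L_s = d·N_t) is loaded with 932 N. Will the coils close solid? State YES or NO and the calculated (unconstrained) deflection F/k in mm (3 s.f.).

YES, δ = 118 mm

k = Gd⁴/(8D³N_a) = (77.8×10³)(4.8⁴)/(8·39.0³·11) = 7.9117 N/mm
N_t = 13; L_s = 4.8·13 = 62.4 mm; δ_solid = L₀ − L_s = 154 − 62.4 = 91.6 mm
δ = F/k = 932/7.9117 = 117.8 mm
δ ≥ δ_solid → spring goes solid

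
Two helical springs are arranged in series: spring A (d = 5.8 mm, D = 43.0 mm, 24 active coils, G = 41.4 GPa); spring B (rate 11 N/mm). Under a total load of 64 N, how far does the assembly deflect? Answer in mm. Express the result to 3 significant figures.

26.7 mm

k_A = Gd⁴/(8D³N_a) = (41.4×10³)(5.8⁴)/(8·43.0³·24) = 3.0691 N/mm
Series: 1/k_eq = 1/3.0691 + 1/11 = 0.41674; k_eq = 2.3996 N/mm
δ = F/k_eq = 64/2.3996 = 26.671 mm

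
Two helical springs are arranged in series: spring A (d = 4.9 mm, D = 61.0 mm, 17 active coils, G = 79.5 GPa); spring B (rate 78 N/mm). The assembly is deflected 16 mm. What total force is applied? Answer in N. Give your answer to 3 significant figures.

23.3 N

k_A = Gd⁴/(8D³N_a) = (79.5×10³)(4.9⁴)/(8·61.0³·17) = 1.4846 N/mm
Series: 1/k_eq = 1/1.4846 + 1/78 = 0.68638; k_eq = 1.4569 N/mm
F = k_eq·δ = 1.4569·16 = 23.311 N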